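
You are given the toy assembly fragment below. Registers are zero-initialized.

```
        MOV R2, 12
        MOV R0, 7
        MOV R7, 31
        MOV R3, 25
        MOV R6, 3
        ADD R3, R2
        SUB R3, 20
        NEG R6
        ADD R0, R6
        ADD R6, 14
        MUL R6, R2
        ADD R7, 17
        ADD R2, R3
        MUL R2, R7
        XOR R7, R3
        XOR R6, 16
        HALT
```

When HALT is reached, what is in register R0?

R2=12
R0=7
R7=31
R3=25
R6=3
R3=25+12=37
R3=37-20=17
R6=-(3)=-3
R0=7+(-3)=4
R6=(-3)+14=11
R6=11*12=132
R7=31+17=48
R2=12+17=29
R2=29*48=1392
R7=48^17=33
R6=132^16=148
halt.

4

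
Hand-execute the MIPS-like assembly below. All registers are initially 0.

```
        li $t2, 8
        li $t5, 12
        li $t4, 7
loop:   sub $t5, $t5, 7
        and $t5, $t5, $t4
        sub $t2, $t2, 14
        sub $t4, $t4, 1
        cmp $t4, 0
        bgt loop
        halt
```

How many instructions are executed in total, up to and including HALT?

after li $t2, 8: $t2=8
after li $t5, 12: $t5=12
after li $t4, 7: $t4=7
after sub $t5, $t5, 7: $t5=12-7=5
after and $t5, $t5, $t4: $t5=5&7=5
after sub $t2, $t2, 14: $t2=8-14=-6
after sub $t4, $t4, 1: $t4=7-1=6
cmp $t4, 0  (cmp 6,0)
bgt loop: taken
after sub $t5, $t5, 7: $t5=5-7=-2
after and $t5, $t5, $t4: $t5=(-2)&6=6
after sub $t2, $t2, 14: $t2=(-6)-14=-20
after sub $t4, $t4, 1: $t4=6-1=5
cmp $t4, 0  (cmp 5,0)
bgt loop: taken
after sub $t5, $t5, 7: $t5=6-7=-1
after and $t5, $t5, $t4: $t5=(-1)&5=5
after sub $t2, $t2, 14: $t2=(-20)-14=-34
after sub $t4, $t4, 1: $t4=5-1=4
cmp $t4, 0  (cmp 4,0)
bgt loop: taken
after sub $t5, $t5, 7: $t5=5-7=-2
after and $t5, $t5, $t4: $t5=(-2)&4=4
after sub $t2, $t2, 14: $t2=(-34)-14=-48
after sub $t4, $t4, 1: $t4=4-1=3
cmp $t4, 0  (cmp 3,0)
bgt loop: taken
after sub $t5, $t5, 7: $t5=4-7=-3
after and $t5, $t5, $t4: $t5=(-3)&3=1
after sub $t2, $t2, 14: $t2=(-48)-14=-62
after sub $t4, $t4, 1: $t4=3-1=2
cmp $t4, 0  (cmp 2,0)
bgt loop: taken
after sub $t5, $t5, 7: $t5=1-7=-6
after and $t5, $t5, $t4: $t5=(-6)&2=2
after sub $t2, $t2, 14: $t2=(-62)-14=-76
after sub $t4, $t4, 1: $t4=2-1=1
cmp $t4, 0  (cmp 1,0)
bgt loop: taken
after sub $t5, $t5, 7: $t5=2-7=-5
after and $t5, $t5, $t4: $t5=(-5)&1=1
after sub $t2, $t2, 14: $t2=(-76)-14=-90
after sub $t4, $t4, 1: $t4=1-1=0
cmp $t4, 0  (cmp 0,0)
bgt loop: not taken
halt.
Total executed instructions: 46.

46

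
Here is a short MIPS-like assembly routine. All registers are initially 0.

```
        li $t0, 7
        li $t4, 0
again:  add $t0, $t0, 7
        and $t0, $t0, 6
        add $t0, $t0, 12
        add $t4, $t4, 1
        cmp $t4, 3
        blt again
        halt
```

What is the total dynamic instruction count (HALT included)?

after li $t0, 7: $t0=7
after li $t4, 0: $t4=0
after add $t0, $t0, 7: $t0=7+7=14
after and $t0, $t0, 6: $t0=14&6=6
after add $t0, $t0, 12: $t0=6+12=18
after add $t4, $t4, 1: $t4=0+1=1
cmp $t4, 3  (cmp 1,3)
blt again: taken
after add $t0, $t0, 7: $t0=18+7=25
after and $t0, $t0, 6: $t0=25&6=0
after add $t0, $t0, 12: $t0=0+12=12
after add $t4, $t4, 1: $t4=1+1=2
cmp $t4, 3  (cmp 2,3)
blt again: taken
after add $t0, $t0, 7: $t0=12+7=19
after and $t0, $t0, 6: $t0=19&6=2
after add $t0, $t0, 12: $t0=2+12=14
after add $t4, $t4, 1: $t4=2+1=3
cmp $t4, 3  (cmp 3,3)
blt again: not taken
halt.
Total executed instructions: 21.

21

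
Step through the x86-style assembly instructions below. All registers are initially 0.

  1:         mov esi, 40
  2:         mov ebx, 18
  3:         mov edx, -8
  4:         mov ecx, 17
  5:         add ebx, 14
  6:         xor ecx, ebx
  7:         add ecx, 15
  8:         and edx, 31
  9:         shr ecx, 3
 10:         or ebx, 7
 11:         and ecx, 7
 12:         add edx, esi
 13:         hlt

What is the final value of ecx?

after mov esi, 40: esi=40
after mov ebx, 18: ebx=18
after mov edx, -8: edx=-8
after mov ecx, 17: ecx=17
after add ebx, 14: ebx=18+14=32
after xor ecx, ebx: ecx=17^32=49
after add ecx, 15: ecx=49+15=64
after and edx, 31: edx=(-8)&31=24
after shr ecx, 3: ecx=64>>3=8
after or ebx, 7: ebx=32|7=39
after and ecx, 7: ecx=8&7=0
after add edx, esi: edx=24+40=64
halt.

0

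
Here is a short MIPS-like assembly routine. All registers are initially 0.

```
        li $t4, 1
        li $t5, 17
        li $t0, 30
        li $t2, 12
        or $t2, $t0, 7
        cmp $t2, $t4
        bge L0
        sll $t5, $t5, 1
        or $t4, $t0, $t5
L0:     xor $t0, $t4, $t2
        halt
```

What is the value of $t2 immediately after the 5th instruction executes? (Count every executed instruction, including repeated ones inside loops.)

after li $t4, 1: $t4=1
after li $t5, 17: $t5=17
after li $t0, 30: $t0=30
after li $t2, 12: $t2=12
after or $t2, $t0, 7: $t2=30|7=31
After step 5: $t2 = 31.

31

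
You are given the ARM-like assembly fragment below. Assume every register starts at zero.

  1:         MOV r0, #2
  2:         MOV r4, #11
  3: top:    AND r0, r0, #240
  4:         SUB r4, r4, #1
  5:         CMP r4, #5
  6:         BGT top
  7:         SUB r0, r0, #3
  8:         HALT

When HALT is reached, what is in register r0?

-3

MOV r0, #2 → r0=2
MOV r4, #11 → r4=11
AND r0, r0, #240 → r0=2&240=0
SUB r4, r4, #1 → r4=11-1=10
CMP r4, #5  (cmp 10,5)
BGT top: taken
AND r0, r0, #240 → r0=0&240=0
SUB r4, r4, #1 → r4=10-1=9
CMP r4, #5  (cmp 9,5)
BGT top: taken
AND r0, r0, #240 → r0=0&240=0
SUB r4, r4, #1 → r4=9-1=8
CMP r4, #5  (cmp 8,5)
BGT top: taken
AND r0, r0, #240 → r0=0&240=0
SUB r4, r4, #1 → r4=8-1=7
CMP r4, #5  (cmp 7,5)
BGT top: taken
AND r0, r0, #240 → r0=0&240=0
SUB r4, r4, #1 → r4=7-1=6
CMP r4, #5  (cmp 6,5)
BGT top: taken
AND r0, r0, #240 → r0=0&240=0
SUB r4, r4, #1 → r4=6-1=5
CMP r4, #5  (cmp 5,5)
BGT top: not taken
SUB r0, r0, #3 → r0=0-3=-3
halt.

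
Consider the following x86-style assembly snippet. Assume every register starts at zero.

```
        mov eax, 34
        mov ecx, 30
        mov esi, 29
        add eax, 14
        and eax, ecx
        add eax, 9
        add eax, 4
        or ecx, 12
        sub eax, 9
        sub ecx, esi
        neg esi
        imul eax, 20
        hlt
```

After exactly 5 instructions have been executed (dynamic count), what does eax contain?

16

eax=34
ecx=30
esi=29
eax=34+14=48
eax=48&30=16
After step 5: eax = 16.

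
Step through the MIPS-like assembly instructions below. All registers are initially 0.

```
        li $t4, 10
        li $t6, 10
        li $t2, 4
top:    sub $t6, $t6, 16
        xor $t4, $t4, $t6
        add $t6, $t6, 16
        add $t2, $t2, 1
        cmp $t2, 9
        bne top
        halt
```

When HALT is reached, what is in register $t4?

-16

$t4=10
$t6=10
$t2=4
$t6=10-16=-6
$t4=10^(-6)=-16
$t6=(-6)+16=10
$t2=4+1=5
cmp $t2, 9  (cmp 5,9)
bne top: taken
$t6=10-16=-6
$t4=(-16)^(-6)=10
$t6=(-6)+16=10
$t2=5+1=6
cmp $t2, 9  (cmp 6,9)
bne top: taken
$t6=10-16=-6
$t4=10^(-6)=-16
$t6=(-6)+16=10
$t2=6+1=7
cmp $t2, 9  (cmp 7,9)
bne top: taken
$t6=10-16=-6
$t4=(-16)^(-6)=10
$t6=(-6)+16=10
$t2=7+1=8
cmp $t2, 9  (cmp 8,9)
bne top: taken
$t6=10-16=-6
$t4=10^(-6)=-16
$t6=(-6)+16=10
$t2=8+1=9
cmp $t2, 9  (cmp 9,9)
bne top: not taken
halt.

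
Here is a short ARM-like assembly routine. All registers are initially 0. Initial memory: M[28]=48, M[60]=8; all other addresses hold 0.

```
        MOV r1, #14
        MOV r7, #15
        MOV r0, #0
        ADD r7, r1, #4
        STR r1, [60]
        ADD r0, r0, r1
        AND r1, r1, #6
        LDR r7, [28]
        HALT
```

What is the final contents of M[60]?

MOV r1, #14 → r1=14
MOV r7, #15 → r7=15
MOV r0, #0 → r0=0
ADD r7, r1, #4 → r7=14+4=18
STR r1, [60] → M[60]=14
ADD r0, r0, r1 → r0=0+14=14
AND r1, r1, #6 → r1=14&6=6
LDR r7, [28] → r7=M[28]=48
halt.

14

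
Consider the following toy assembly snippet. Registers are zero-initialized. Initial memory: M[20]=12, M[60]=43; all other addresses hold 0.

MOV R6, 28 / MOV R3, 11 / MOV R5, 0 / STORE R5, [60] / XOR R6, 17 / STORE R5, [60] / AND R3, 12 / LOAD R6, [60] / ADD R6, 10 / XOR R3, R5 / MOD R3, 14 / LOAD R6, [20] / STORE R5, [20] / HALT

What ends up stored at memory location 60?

MOV R6, 28 → R6=28
MOV R3, 11 → R3=11
MOV R5, 0 → R5=0
STORE R5, [60] → M[60]=0
XOR R6, 17 → R6=28^17=13
STORE R5, [60] → M[60]=0
AND R3, 12 → R3=11&12=8
LOAD R6, [60] → R6=M[60]=0
ADD R6, 10 → R6=0+10=10
XOR R3, R5 → R3=8^0=8
MOD R3, 14 → R3=8%14=8
LOAD R6, [20] → R6=M[20]=12
STORE R5, [20] → M[20]=0
halt.

0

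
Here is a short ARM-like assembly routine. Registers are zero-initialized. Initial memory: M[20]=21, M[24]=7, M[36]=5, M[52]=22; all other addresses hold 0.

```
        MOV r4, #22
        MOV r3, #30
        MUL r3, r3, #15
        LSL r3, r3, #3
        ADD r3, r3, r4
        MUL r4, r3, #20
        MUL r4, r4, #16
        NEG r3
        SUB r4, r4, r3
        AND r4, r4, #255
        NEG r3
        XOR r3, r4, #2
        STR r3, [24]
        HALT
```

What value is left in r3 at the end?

MOV r4, #22 → r4=22
MOV r3, #30 → r3=30
MUL r3, r3, #15 → r3=30*15=450
LSL r3, r3, #3 → r3=450<<3=3600
ADD r3, r3, r4 → r3=3600+22=3622
MUL r4, r3, #20 → r4=3622*20=72440
MUL r4, r4, #16 → r4=72440*16=1159040
NEG r3 → r3=-(3622)=-3622
SUB r4, r4, r3 → r4=1159040-(-3622)=1162662
AND r4, r4, #255 → r4=1162662&255=166
NEG r3 → r3=-(-3622)=3622
XOR r3, r4, #2 → r3=166^2=164
STR r3, [24] → M[24]=164
halt.

164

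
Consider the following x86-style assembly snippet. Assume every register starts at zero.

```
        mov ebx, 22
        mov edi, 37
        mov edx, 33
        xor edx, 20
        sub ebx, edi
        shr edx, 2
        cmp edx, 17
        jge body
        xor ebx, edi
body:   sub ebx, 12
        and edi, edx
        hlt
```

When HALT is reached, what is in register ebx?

-56

after mov ebx, 22: ebx=22
after mov edi, 37: edi=37
after mov edx, 33: edx=33
after xor edx, 20: edx=33^20=53
after sub ebx, edi: ebx=22-37=-15
after shr edx, 2: edx=53>>2=13
cmp edx, 17  (cmp 13,17)
jge body: not taken
after xor ebx, edi: ebx=(-15)^37=-44
after sub ebx, 12: ebx=(-44)-12=-56
after and edi, edx: edi=37&13=5
halt.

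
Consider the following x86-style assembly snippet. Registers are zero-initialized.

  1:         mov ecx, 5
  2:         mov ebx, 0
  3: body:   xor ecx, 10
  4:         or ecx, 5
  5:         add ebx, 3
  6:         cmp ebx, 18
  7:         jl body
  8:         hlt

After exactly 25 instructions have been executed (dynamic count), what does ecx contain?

15

mov ecx, 5 → ecx=5
mov ebx, 0 → ebx=0
xor ecx, 10 → ecx=5^10=15
or ecx, 5 → ecx=15|5=15
add ebx, 3 → ebx=0+3=3
cmp ebx, 18  (cmp 3,18)
jl body: taken
xor ecx, 10 → ecx=15^10=5
or ecx, 5 → ecx=5|5=5
add ebx, 3 → ebx=3+3=6
cmp ebx, 18  (cmp 6,18)
jl body: taken
xor ecx, 10 → ecx=5^10=15
or ecx, 5 → ecx=15|5=15
add ebx, 3 → ebx=6+3=9
cmp ebx, 18  (cmp 9,18)
jl body: taken
xor ecx, 10 → ecx=15^10=5
or ecx, 5 → ecx=5|5=5
add ebx, 3 → ebx=9+3=12
cmp ebx, 18  (cmp 12,18)
jl body: taken
xor ecx, 10 → ecx=5^10=15
or ecx, 5 → ecx=15|5=15
add ebx, 3 → ebx=12+3=15
After step 25: ecx = 15.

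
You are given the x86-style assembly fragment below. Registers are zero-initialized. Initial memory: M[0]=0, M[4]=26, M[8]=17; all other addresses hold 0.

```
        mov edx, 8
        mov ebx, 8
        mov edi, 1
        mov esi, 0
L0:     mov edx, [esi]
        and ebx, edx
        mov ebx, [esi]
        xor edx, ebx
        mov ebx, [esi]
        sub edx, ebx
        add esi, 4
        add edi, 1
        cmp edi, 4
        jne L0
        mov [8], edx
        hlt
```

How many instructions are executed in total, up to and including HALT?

mov edx, 8 → edx=8
mov ebx, 8 → ebx=8
mov edi, 1 → edi=1
mov esi, 0 → esi=0
mov edx, [esi] → edx=M[0]=0
and ebx, edx → ebx=8&0=0
mov ebx, [esi] → ebx=M[0]=0
xor edx, ebx → edx=0^0=0
mov ebx, [esi] → ebx=M[0]=0
sub edx, ebx → edx=0-0=0
add esi, 4 → esi=0+4=4
add edi, 1 → edi=1+1=2
cmp edi, 4  (cmp 2,4)
jne L0: taken
mov edx, [esi] → edx=M[4]=26
and ebx, edx → ebx=0&26=0
mov ebx, [esi] → ebx=M[4]=26
xor edx, ebx → edx=26^26=0
mov ebx, [esi] → ebx=M[4]=26
sub edx, ebx → edx=0-26=-26
add esi, 4 → esi=4+4=8
add edi, 1 → edi=2+1=3
cmp edi, 4  (cmp 3,4)
jne L0: taken
mov edx, [esi] → edx=M[8]=17
and ebx, edx → ebx=26&17=16
mov ebx, [esi] → ebx=M[8]=17
xor edx, ebx → edx=17^17=0
mov ebx, [esi] → ebx=M[8]=17
sub edx, ebx → edx=0-17=-17
add esi, 4 → esi=8+4=12
add edi, 1 → edi=3+1=4
cmp edi, 4  (cmp 4,4)
jne L0: not taken
mov [8], edx → M[8]=-17
halt.
Total executed instructions: 36.

36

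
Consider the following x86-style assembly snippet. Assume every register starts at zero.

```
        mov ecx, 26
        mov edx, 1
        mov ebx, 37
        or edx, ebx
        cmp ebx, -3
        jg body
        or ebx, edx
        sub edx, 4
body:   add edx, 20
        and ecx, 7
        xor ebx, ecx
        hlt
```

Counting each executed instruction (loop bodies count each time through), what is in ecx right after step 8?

ecx=26
edx=1
ebx=37
edx=1|37=37
cmp ebx, -3  (cmp 37,-3)
jg body: taken
edx=37+20=57
ecx=26&7=2
After step 8: ecx = 2.

2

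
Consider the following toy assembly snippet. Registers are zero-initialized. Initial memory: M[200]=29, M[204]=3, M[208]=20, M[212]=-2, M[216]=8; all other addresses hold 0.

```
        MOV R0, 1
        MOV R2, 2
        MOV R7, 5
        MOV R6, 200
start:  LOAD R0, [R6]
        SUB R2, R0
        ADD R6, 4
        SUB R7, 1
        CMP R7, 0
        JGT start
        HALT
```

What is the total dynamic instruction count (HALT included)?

35

R0=1
R2=2
R7=5
R6=200
R0=M[200]=29
R2=2-29=-27
R6=200+4=204
R7=5-1=4
CMP R7, 0  (cmp 4,0)
JGT start: taken
R0=M[204]=3
R2=(-27)-3=-30
R6=204+4=208
R7=4-1=3
CMP R7, 0  (cmp 3,0)
JGT start: taken
R0=M[208]=20
R2=(-30)-20=-50
R6=208+4=212
R7=3-1=2
CMP R7, 0  (cmp 2,0)
JGT start: taken
R0=M[212]=-2
R2=(-50)-(-2)=-48
R6=212+4=216
R7=2-1=1
CMP R7, 0  (cmp 1,0)
JGT start: taken
R0=M[216]=8
R2=(-48)-8=-56
R6=216+4=220
R7=1-1=0
CMP R7, 0  (cmp 0,0)
JGT start: not taken
halt.
Total executed instructions: 35.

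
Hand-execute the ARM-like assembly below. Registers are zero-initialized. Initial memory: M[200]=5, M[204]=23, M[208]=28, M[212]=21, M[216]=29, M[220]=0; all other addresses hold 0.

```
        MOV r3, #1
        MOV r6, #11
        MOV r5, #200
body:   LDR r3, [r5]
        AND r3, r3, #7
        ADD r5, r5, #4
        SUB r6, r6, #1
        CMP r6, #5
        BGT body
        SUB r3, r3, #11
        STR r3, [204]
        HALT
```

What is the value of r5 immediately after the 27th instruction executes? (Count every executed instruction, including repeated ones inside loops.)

216

after MOV r3, #1: r3=1
after MOV r6, #11: r6=11
after MOV r5, #200: r5=200
after LDR r3, [r5]: r3=M[200]=5
after AND r3, r3, #7: r3=5&7=5
after ADD r5, r5, #4: r5=200+4=204
after SUB r6, r6, #1: r6=11-1=10
CMP r6, #5  (cmp 10,5)
BGT body: taken
after LDR r3, [r5]: r3=M[204]=23
after AND r3, r3, #7: r3=23&7=7
after ADD r5, r5, #4: r5=204+4=208
after SUB r6, r6, #1: r6=10-1=9
CMP r6, #5  (cmp 9,5)
BGT body: taken
after LDR r3, [r5]: r3=M[208]=28
after AND r3, r3, #7: r3=28&7=4
after ADD r5, r5, #4: r5=208+4=212
after SUB r6, r6, #1: r6=9-1=8
CMP r6, #5  (cmp 8,5)
BGT body: taken
after LDR r3, [r5]: r3=M[212]=21
after AND r3, r3, #7: r3=21&7=5
after ADD r5, r5, #4: r5=212+4=216
after SUB r6, r6, #1: r6=8-1=7
CMP r6, #5  (cmp 7,5)
BGT body: taken
After step 27: r5 = 216.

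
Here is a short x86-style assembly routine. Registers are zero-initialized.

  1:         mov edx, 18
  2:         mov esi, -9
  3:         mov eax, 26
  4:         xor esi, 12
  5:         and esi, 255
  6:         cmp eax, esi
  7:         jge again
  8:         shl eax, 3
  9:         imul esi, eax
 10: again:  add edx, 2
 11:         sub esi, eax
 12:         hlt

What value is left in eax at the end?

208

mov edx, 18 → edx=18
mov esi, -9 → esi=-9
mov eax, 26 → eax=26
xor esi, 12 → esi=(-9)^12=-5
and esi, 255 → esi=(-5)&255=251
cmp eax, esi  (cmp 26,251)
jge again: not taken
shl eax, 3 → eax=26<<3=208
imul esi, eax → esi=251*208=52208
add edx, 2 → edx=18+2=20
sub esi, eax → esi=52208-208=52000
halt.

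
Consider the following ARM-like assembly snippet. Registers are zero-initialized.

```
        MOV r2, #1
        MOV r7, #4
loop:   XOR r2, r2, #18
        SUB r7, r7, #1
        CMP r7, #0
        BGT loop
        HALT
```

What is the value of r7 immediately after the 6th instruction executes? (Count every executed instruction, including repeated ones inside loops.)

3

r2=1
r7=4
r2=1^18=19
r7=4-1=3
CMP r7, #0  (cmp 3,0)
BGT loop: taken
After step 6: r7 = 3.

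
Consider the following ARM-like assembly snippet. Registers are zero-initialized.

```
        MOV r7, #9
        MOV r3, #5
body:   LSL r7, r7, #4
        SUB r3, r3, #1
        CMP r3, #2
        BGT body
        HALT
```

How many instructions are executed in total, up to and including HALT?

15

after MOV r7, #9: r7=9
after MOV r3, #5: r3=5
after LSL r7, r7, #4: r7=9<<4=144
after SUB r3, r3, #1: r3=5-1=4
CMP r3, #2  (cmp 4,2)
BGT body: taken
after LSL r7, r7, #4: r7=144<<4=2304
after SUB r3, r3, #1: r3=4-1=3
CMP r3, #2  (cmp 3,2)
BGT body: taken
after LSL r7, r7, #4: r7=2304<<4=36864
after SUB r3, r3, #1: r3=3-1=2
CMP r3, #2  (cmp 2,2)
BGT body: not taken
halt.
Total executed instructions: 15.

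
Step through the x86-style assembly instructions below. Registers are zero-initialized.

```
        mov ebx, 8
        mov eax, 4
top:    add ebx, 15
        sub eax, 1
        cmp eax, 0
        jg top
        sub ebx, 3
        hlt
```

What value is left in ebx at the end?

mov ebx, 8 → ebx=8
mov eax, 4 → eax=4
add ebx, 15 → ebx=8+15=23
sub eax, 1 → eax=4-1=3
cmp eax, 0  (cmp 3,0)
jg top: taken
add ebx, 15 → ebx=23+15=38
sub eax, 1 → eax=3-1=2
cmp eax, 0  (cmp 2,0)
jg top: taken
add ebx, 15 → ebx=38+15=53
sub eax, 1 → eax=2-1=1
cmp eax, 0  (cmp 1,0)
jg top: taken
add ebx, 15 → ebx=53+15=68
sub eax, 1 → eax=1-1=0
cmp eax, 0  (cmp 0,0)
jg top: not taken
sub ebx, 3 → ebx=68-3=65
halt.

65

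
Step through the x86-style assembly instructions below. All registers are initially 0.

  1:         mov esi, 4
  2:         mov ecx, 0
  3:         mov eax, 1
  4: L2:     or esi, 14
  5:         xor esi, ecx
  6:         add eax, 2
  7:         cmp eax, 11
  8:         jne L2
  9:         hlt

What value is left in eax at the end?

after mov esi, 4: esi=4
after mov ecx, 0: ecx=0
after mov eax, 1: eax=1
after or esi, 14: esi=4|14=14
after xor esi, ecx: esi=14^0=14
after add eax, 2: eax=1+2=3
cmp eax, 11  (cmp 3,11)
jne L2: taken
after or esi, 14: esi=14|14=14
after xor esi, ecx: esi=14^0=14
after add eax, 2: eax=3+2=5
cmp eax, 11  (cmp 5,11)
jne L2: taken
after or esi, 14: esi=14|14=14
after xor esi, ecx: esi=14^0=14
after add eax, 2: eax=5+2=7
cmp eax, 11  (cmp 7,11)
jne L2: taken
after or esi, 14: esi=14|14=14
after xor esi, ecx: esi=14^0=14
after add eax, 2: eax=7+2=9
cmp eax, 11  (cmp 9,11)
jne L2: taken
after or esi, 14: esi=14|14=14
after xor esi, ecx: esi=14^0=14
after add eax, 2: eax=9+2=11
cmp eax, 11  (cmp 11,11)
jne L2: not taken
halt.

11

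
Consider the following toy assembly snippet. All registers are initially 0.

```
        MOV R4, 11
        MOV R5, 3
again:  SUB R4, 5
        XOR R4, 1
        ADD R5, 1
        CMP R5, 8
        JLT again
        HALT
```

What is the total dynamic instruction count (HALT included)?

28

R4=11
R5=3
R4=11-5=6
R4=6^1=7
R5=3+1=4
CMP R5, 8  (cmp 4,8)
JLT again: taken
R4=7-5=2
R4=2^1=3
R5=4+1=5
CMP R5, 8  (cmp 5,8)
JLT again: taken
R4=3-5=-2
R4=(-2)^1=-1
R5=5+1=6
CMP R5, 8  (cmp 6,8)
JLT again: taken
R4=(-1)-5=-6
R4=(-6)^1=-5
R5=6+1=7
CMP R5, 8  (cmp 7,8)
JLT again: taken
R4=(-5)-5=-10
R4=(-10)^1=-9
R5=7+1=8
CMP R5, 8  (cmp 8,8)
JLT again: not taken
halt.
Total executed instructions: 28.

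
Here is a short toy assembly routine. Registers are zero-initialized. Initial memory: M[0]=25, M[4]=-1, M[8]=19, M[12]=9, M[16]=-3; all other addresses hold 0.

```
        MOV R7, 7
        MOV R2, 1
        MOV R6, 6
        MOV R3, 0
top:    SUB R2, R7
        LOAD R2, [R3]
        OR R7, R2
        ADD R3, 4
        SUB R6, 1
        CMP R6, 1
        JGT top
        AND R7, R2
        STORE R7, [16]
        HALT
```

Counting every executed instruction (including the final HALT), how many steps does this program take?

42

after MOV R7, 7: R7=7
after MOV R2, 1: R2=1
after MOV R6, 6: R6=6
after MOV R3, 0: R3=0
after SUB R2, R7: R2=1-7=-6
after LOAD R2, [R3]: R2=M[0]=25
after OR R7, R2: R7=7|25=31
after ADD R3, 4: R3=0+4=4
after SUB R6, 1: R6=6-1=5
CMP R6, 1  (cmp 5,1)
JGT top: taken
after SUB R2, R7: R2=25-31=-6
after LOAD R2, [R3]: R2=M[4]=-1
after OR R7, R2: R7=31|(-1)=-1
after ADD R3, 4: R3=4+4=8
after SUB R6, 1: R6=5-1=4
CMP R6, 1  (cmp 4,1)
JGT top: taken
after SUB R2, R7: R2=(-1)-(-1)=0
after LOAD R2, [R3]: R2=M[8]=19
after OR R7, R2: R7=(-1)|19=-1
after ADD R3, 4: R3=8+4=12
after SUB R6, 1: R6=4-1=3
CMP R6, 1  (cmp 3,1)
JGT top: taken
after SUB R2, R7: R2=19-(-1)=20
after LOAD R2, [R3]: R2=M[12]=9
after OR R7, R2: R7=(-1)|9=-1
after ADD R3, 4: R3=12+4=16
after SUB R6, 1: R6=3-1=2
CMP R6, 1  (cmp 2,1)
JGT top: taken
after SUB R2, R7: R2=9-(-1)=10
after LOAD R2, [R3]: R2=M[16]=-3
after OR R7, R2: R7=(-1)|(-3)=-1
after ADD R3, 4: R3=16+4=20
after SUB R6, 1: R6=2-1=1
CMP R6, 1  (cmp 1,1)
JGT top: not taken
after AND R7, R2: R7=(-1)&(-3)=-3
STORE R7, [16] → M[16]=-3
halt.
Total executed instructions: 42.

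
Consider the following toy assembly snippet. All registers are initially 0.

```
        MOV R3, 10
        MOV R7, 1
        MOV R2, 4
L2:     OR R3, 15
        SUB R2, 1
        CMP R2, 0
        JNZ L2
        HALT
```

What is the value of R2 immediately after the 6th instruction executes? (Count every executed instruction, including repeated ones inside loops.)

after MOV R3, 10: R3=10
after MOV R7, 1: R7=1
after MOV R2, 4: R2=4
after OR R3, 15: R3=10|15=15
after SUB R2, 1: R2=4-1=3
CMP R2, 0  (cmp 3,0)
After step 6: R2 = 3.

3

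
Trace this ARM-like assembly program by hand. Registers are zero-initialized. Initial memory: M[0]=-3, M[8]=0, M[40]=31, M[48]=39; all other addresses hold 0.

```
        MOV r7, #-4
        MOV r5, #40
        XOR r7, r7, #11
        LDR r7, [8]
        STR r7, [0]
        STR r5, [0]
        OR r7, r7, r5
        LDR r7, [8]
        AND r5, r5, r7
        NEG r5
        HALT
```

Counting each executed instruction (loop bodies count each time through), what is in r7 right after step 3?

-9

MOV r7, #-4 → r7=-4
MOV r5, #40 → r5=40
XOR r7, r7, #11 → r7=(-4)^11=-9
After step 3: r7 = -9.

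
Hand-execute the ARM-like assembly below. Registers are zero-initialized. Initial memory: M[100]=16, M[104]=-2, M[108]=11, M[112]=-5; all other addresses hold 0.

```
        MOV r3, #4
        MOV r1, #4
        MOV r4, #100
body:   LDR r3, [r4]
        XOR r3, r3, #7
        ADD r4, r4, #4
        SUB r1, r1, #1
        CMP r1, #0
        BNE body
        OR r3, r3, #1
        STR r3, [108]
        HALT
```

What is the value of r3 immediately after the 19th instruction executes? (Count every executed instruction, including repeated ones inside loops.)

12

after MOV r3, #4: r3=4
after MOV r1, #4: r1=4
after MOV r4, #100: r4=100
after LDR r3, [r4]: r3=M[100]=16
after XOR r3, r3, #7: r3=16^7=23
after ADD r4, r4, #4: r4=100+4=104
after SUB r1, r1, #1: r1=4-1=3
CMP r1, #0  (cmp 3,0)
BNE body: taken
after LDR r3, [r4]: r3=M[104]=-2
after XOR r3, r3, #7: r3=(-2)^7=-7
after ADD r4, r4, #4: r4=104+4=108
after SUB r1, r1, #1: r1=3-1=2
CMP r1, #0  (cmp 2,0)
BNE body: taken
after LDR r3, [r4]: r3=M[108]=11
after XOR r3, r3, #7: r3=11^7=12
after ADD r4, r4, #4: r4=108+4=112
after SUB r1, r1, #1: r1=2-1=1
After step 19: r3 = 12.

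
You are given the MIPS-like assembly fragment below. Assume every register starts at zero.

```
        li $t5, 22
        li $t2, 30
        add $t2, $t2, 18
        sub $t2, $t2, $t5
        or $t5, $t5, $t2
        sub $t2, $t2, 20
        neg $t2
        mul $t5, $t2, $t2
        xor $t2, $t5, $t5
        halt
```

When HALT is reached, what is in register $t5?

36

li $t5, 22 → $t5=22
li $t2, 30 → $t2=30
add $t2, $t2, 18 → $t2=30+18=48
sub $t2, $t2, $t5 → $t2=48-22=26
or $t5, $t5, $t2 → $t5=22|26=30
sub $t2, $t2, 20 → $t2=26-20=6
neg $t2 → $t2=-(6)=-6
mul $t5, $t2, $t2 → $t5=(-6)*(-6)=36
xor $t2, $t5, $t5 → $t2=36^36=0
halt.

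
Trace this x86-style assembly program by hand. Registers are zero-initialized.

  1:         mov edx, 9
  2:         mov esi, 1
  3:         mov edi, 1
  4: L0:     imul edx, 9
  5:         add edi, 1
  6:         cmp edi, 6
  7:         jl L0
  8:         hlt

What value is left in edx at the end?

edx=9
esi=1
edi=1
edx=9*9=81
edi=1+1=2
cmp edi, 6  (cmp 2,6)
jl L0: taken
edx=81*9=729
edi=2+1=3
cmp edi, 6  (cmp 3,6)
jl L0: taken
edx=729*9=6561
edi=3+1=4
cmp edi, 6  (cmp 4,6)
jl L0: taken
edx=6561*9=59049
edi=4+1=5
cmp edi, 6  (cmp 5,6)
jl L0: taken
edx=59049*9=531441
edi=5+1=6
cmp edi, 6  (cmp 6,6)
jl L0: not taken
halt.

531441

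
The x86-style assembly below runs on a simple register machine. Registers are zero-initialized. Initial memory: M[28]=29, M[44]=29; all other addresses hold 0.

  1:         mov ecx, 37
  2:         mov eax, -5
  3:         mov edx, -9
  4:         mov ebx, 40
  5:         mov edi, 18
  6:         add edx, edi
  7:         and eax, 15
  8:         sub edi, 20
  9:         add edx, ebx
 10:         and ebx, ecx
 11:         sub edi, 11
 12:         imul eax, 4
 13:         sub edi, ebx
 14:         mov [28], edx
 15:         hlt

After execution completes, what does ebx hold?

32

mov ecx, 37 → ecx=37
mov eax, -5 → eax=-5
mov edx, -9 → edx=-9
mov ebx, 40 → ebx=40
mov edi, 18 → edi=18
add edx, edi → edx=(-9)+18=9
and eax, 15 → eax=(-5)&15=11
sub edi, 20 → edi=18-20=-2
add edx, ebx → edx=9+40=49
and ebx, ecx → ebx=40&37=32
sub edi, 11 → edi=(-2)-11=-13
imul eax, 4 → eax=11*4=44
sub edi, ebx → edi=(-13)-32=-45
mov [28], edx → M[28]=49
halt.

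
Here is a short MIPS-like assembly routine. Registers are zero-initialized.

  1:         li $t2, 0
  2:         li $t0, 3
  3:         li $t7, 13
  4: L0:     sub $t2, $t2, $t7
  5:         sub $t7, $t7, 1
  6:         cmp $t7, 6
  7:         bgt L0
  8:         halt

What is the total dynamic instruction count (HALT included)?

li $t2, 0 → $t2=0
li $t0, 3 → $t0=3
li $t7, 13 → $t7=13
sub $t2, $t2, $t7 → $t2=0-13=-13
sub $t7, $t7, 1 → $t7=13-1=12
cmp $t7, 6  (cmp 12,6)
bgt L0: taken
sub $t2, $t2, $t7 → $t2=(-13)-12=-25
sub $t7, $t7, 1 → $t7=12-1=11
cmp $t7, 6  (cmp 11,6)
bgt L0: taken
sub $t2, $t2, $t7 → $t2=(-25)-11=-36
sub $t7, $t7, 1 → $t7=11-1=10
cmp $t7, 6  (cmp 10,6)
bgt L0: taken
sub $t2, $t2, $t7 → $t2=(-36)-10=-46
sub $t7, $t7, 1 → $t7=10-1=9
cmp $t7, 6  (cmp 9,6)
bgt L0: taken
sub $t2, $t2, $t7 → $t2=(-46)-9=-55
sub $t7, $t7, 1 → $t7=9-1=8
cmp $t7, 6  (cmp 8,6)
bgt L0: taken
sub $t2, $t2, $t7 → $t2=(-55)-8=-63
sub $t7, $t7, 1 → $t7=8-1=7
cmp $t7, 6  (cmp 7,6)
bgt L0: taken
sub $t2, $t2, $t7 → $t2=(-63)-7=-70
sub $t7, $t7, 1 → $t7=7-1=6
cmp $t7, 6  (cmp 6,6)
bgt L0: not taken
halt.
Total executed instructions: 32.

32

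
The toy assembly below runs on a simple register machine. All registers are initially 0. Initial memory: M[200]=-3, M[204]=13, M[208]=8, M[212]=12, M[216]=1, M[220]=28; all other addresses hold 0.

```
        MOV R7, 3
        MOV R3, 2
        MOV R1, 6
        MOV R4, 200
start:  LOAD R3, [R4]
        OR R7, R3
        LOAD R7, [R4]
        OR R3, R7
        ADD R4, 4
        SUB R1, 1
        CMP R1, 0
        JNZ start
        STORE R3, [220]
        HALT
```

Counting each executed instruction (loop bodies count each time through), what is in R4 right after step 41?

after MOV R7, 3: R7=3
after MOV R3, 2: R3=2
after MOV R1, 6: R1=6
after MOV R4, 200: R4=200
after LOAD R3, [R4]: R3=M[200]=-3
after OR R7, R3: R7=3|(-3)=-1
after LOAD R7, [R4]: R7=M[200]=-3
after OR R3, R7: R3=(-3)|(-3)=-3
after ADD R4, 4: R4=200+4=204
after SUB R1, 1: R1=6-1=5
CMP R1, 0  (cmp 5,0)
JNZ start: taken
after LOAD R3, [R4]: R3=M[204]=13
after OR R7, R3: R7=(-3)|13=-3
after LOAD R7, [R4]: R7=M[204]=13
after OR R3, R7: R3=13|13=13
after ADD R4, 4: R4=204+4=208
after SUB R1, 1: R1=5-1=4
CMP R1, 0  (cmp 4,0)
JNZ start: taken
after LOAD R3, [R4]: R3=M[208]=8
after OR R7, R3: R7=13|8=13
after LOAD R7, [R4]: R7=M[208]=8
after OR R3, R7: R3=8|8=8
after ADD R4, 4: R4=208+4=212
after SUB R1, 1: R1=4-1=3
CMP R1, 0  (cmp 3,0)
JNZ start: taken
after LOAD R3, [R4]: R3=M[212]=12
after OR R7, R3: R7=8|12=12
after LOAD R7, [R4]: R7=M[212]=12
after OR R3, R7: R3=12|12=12
after ADD R4, 4: R4=212+4=216
after SUB R1, 1: R1=3-1=2
CMP R1, 0  (cmp 2,0)
JNZ start: taken
after LOAD R3, [R4]: R3=M[216]=1
after OR R7, R3: R7=12|1=13
after LOAD R7, [R4]: R7=M[216]=1
after OR R3, R7: R3=1|1=1
after ADD R4, 4: R4=216+4=220
After step 41: R4 = 220.

220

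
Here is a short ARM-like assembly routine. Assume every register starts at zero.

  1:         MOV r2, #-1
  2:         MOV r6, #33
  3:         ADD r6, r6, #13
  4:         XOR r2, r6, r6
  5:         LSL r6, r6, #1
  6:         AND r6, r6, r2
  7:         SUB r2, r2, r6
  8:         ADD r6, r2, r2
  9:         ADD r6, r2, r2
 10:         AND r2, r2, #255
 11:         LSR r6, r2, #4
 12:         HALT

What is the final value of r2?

0

MOV r2, #-1 → r2=-1
MOV r6, #33 → r6=33
ADD r6, r6, #13 → r6=33+13=46
XOR r2, r6, r6 → r2=46^46=0
LSL r6, r6, #1 → r6=46<<1=92
AND r6, r6, r2 → r6=92&0=0
SUB r2, r2, r6 → r2=0-0=0
ADD r6, r2, r2 → r6=0+0=0
ADD r6, r2, r2 → r6=0+0=0
AND r2, r2, #255 → r2=0&255=0
LSR r6, r2, #4 → r6=0>>4=0
halt.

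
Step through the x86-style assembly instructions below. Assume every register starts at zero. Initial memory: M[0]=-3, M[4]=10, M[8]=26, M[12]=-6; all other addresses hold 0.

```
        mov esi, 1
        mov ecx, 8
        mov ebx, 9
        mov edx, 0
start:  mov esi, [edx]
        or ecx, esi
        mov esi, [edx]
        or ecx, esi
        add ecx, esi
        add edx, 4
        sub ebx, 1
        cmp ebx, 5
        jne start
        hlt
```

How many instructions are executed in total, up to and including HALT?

41

esi=1
ecx=8
ebx=9
edx=0
esi=M[0]=-3
ecx=8|(-3)=-3
esi=M[0]=-3
ecx=(-3)|(-3)=-3
ecx=(-3)+(-3)=-6
edx=0+4=4
ebx=9-1=8
cmp ebx, 5  (cmp 8,5)
jne start: taken
esi=M[4]=10
ecx=(-6)|10=-6
esi=M[4]=10
ecx=(-6)|10=-6
ecx=(-6)+10=4
edx=4+4=8
ebx=8-1=7
cmp ebx, 5  (cmp 7,5)
jne start: taken
esi=M[8]=26
ecx=4|26=30
esi=M[8]=26
ecx=30|26=30
ecx=30+26=56
edx=8+4=12
ebx=7-1=6
cmp ebx, 5  (cmp 6,5)
jne start: taken
esi=M[12]=-6
ecx=56|(-6)=-6
esi=M[12]=-6
ecx=(-6)|(-6)=-6
ecx=(-6)+(-6)=-12
edx=12+4=16
ebx=6-1=5
cmp ebx, 5  (cmp 5,5)
jne start: not taken
halt.
Total executed instructions: 41.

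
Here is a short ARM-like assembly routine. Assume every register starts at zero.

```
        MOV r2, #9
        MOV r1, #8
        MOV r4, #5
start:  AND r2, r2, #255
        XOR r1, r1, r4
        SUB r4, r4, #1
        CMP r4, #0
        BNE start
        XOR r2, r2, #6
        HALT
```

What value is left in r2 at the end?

r2=9
r1=8
r4=5
r2=9&255=9
r1=8^5=13
r4=5-1=4
CMP r4, #0  (cmp 4,0)
BNE start: taken
r2=9&255=9
r1=13^4=9
r4=4-1=3
CMP r4, #0  (cmp 3,0)
BNE start: taken
r2=9&255=9
r1=9^3=10
r4=3-1=2
CMP r4, #0  (cmp 2,0)
BNE start: taken
r2=9&255=9
r1=10^2=8
r4=2-1=1
CMP r4, #0  (cmp 1,0)
BNE start: taken
r2=9&255=9
r1=8^1=9
r4=1-1=0
CMP r4, #0  (cmp 0,0)
BNE start: not taken
r2=9^6=15
halt.

15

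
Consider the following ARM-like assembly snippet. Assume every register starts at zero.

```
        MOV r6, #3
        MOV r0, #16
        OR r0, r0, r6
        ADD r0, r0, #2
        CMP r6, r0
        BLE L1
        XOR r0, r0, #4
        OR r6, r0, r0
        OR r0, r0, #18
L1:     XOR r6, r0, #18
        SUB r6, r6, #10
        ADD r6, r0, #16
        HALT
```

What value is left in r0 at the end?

21

r6=3
r0=16
r0=16|3=19
r0=19+2=21
CMP r6, r0  (cmp 3,21)
BLE L1: taken
r6=21^18=7
r6=7-10=-3
r6=21+16=37
halt.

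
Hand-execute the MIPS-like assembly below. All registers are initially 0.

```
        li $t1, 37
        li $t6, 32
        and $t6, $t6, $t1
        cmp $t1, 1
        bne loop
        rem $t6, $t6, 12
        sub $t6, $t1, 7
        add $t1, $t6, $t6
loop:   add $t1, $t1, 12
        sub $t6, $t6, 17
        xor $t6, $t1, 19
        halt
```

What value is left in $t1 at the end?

after li $t1, 37: $t1=37
after li $t6, 32: $t6=32
after and $t6, $t6, $t1: $t6=32&37=32
cmp $t1, 1  (cmp 37,1)
bne loop: taken
after add $t1, $t1, 12: $t1=37+12=49
after sub $t6, $t6, 17: $t6=32-17=15
after xor $t6, $t1, 19: $t6=49^19=34
halt.

49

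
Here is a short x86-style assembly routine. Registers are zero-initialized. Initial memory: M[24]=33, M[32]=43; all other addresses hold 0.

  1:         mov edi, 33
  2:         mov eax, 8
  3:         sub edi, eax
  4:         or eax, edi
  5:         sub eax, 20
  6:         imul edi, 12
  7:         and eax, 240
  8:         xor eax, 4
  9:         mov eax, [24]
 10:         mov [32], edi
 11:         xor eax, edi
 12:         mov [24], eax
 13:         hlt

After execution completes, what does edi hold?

edi=33
eax=8
edi=33-8=25
eax=8|25=25
eax=25-20=5
edi=25*12=300
eax=5&240=0
eax=0^4=4
eax=M[24]=33
mov [32], edi → M[32]=300
eax=33^300=269
mov [24], eax → M[24]=269
halt.

300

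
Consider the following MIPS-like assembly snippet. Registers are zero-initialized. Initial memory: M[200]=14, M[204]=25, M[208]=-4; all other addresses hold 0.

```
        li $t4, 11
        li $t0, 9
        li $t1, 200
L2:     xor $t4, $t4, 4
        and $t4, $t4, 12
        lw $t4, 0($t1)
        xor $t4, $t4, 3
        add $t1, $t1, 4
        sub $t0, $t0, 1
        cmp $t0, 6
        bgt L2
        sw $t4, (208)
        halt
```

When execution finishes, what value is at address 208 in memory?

$t4=11
$t0=9
$t1=200
$t4=11^4=15
$t4=15&12=12
$t4=M[200]=14
$t4=14^3=13
$t1=200+4=204
$t0=9-1=8
cmp $t0, 6  (cmp 8,6)
bgt L2: taken
$t4=13^4=9
$t4=9&12=8
$t4=M[204]=25
$t4=25^3=26
$t1=204+4=208
$t0=8-1=7
cmp $t0, 6  (cmp 7,6)
bgt L2: taken
$t4=26^4=30
$t4=30&12=12
$t4=M[208]=-4
$t4=(-4)^3=-1
$t1=208+4=212
$t0=7-1=6
cmp $t0, 6  (cmp 6,6)
bgt L2: not taken
sw $t4, (208) → M[208]=-1
halt.

-1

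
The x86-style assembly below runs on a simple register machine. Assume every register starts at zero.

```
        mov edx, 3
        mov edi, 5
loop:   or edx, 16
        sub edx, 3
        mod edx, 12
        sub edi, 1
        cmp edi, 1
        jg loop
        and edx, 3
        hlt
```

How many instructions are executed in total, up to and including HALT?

28

mov edx, 3 → edx=3
mov edi, 5 → edi=5
or edx, 16 → edx=3|16=19
sub edx, 3 → edx=19-3=16
mod edx, 12 → edx=16%12=4
sub edi, 1 → edi=5-1=4
cmp edi, 1  (cmp 4,1)
jg loop: taken
or edx, 16 → edx=4|16=20
sub edx, 3 → edx=20-3=17
mod edx, 12 → edx=17%12=5
sub edi, 1 → edi=4-1=3
cmp edi, 1  (cmp 3,1)
jg loop: taken
or edx, 16 → edx=5|16=21
sub edx, 3 → edx=21-3=18
mod edx, 12 → edx=18%12=6
sub edi, 1 → edi=3-1=2
cmp edi, 1  (cmp 2,1)
jg loop: taken
or edx, 16 → edx=6|16=22
sub edx, 3 → edx=22-3=19
mod edx, 12 → edx=19%12=7
sub edi, 1 → edi=2-1=1
cmp edi, 1  (cmp 1,1)
jg loop: not taken
and edx, 3 → edx=7&3=3
halt.
Total executed instructions: 28.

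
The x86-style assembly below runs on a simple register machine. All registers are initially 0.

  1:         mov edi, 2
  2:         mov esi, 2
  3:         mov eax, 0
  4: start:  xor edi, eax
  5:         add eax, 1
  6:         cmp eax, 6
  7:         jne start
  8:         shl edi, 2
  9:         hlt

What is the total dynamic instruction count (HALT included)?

mov edi, 2 → edi=2
mov esi, 2 → esi=2
mov eax, 0 → eax=0
xor edi, eax → edi=2^0=2
add eax, 1 → eax=0+1=1
cmp eax, 6  (cmp 1,6)
jne start: taken
xor edi, eax → edi=2^1=3
add eax, 1 → eax=1+1=2
cmp eax, 6  (cmp 2,6)
jne start: taken
xor edi, eax → edi=3^2=1
add eax, 1 → eax=2+1=3
cmp eax, 6  (cmp 3,6)
jne start: taken
xor edi, eax → edi=1^3=2
add eax, 1 → eax=3+1=4
cmp eax, 6  (cmp 4,6)
jne start: taken
xor edi, eax → edi=2^4=6
add eax, 1 → eax=4+1=5
cmp eax, 6  (cmp 5,6)
jne start: taken
xor edi, eax → edi=6^5=3
add eax, 1 → eax=5+1=6
cmp eax, 6  (cmp 6,6)
jne start: not taken
shl edi, 2 → edi=3<<2=12
halt.
Total executed instructions: 29.

29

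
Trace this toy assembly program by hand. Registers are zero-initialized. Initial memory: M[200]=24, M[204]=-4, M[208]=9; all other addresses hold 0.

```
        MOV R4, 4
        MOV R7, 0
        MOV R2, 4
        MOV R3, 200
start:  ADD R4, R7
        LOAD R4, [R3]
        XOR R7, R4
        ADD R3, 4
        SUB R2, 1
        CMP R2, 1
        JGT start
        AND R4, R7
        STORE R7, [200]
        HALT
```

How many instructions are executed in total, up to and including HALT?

after MOV R4, 4: R4=4
after MOV R7, 0: R7=0
after MOV R2, 4: R2=4
after MOV R3, 200: R3=200
after ADD R4, R7: R4=4+0=4
after LOAD R4, [R3]: R4=M[200]=24
after XOR R7, R4: R7=0^24=24
after ADD R3, 4: R3=200+4=204
after SUB R2, 1: R2=4-1=3
CMP R2, 1  (cmp 3,1)
JGT start: taken
after ADD R4, R7: R4=24+24=48
after LOAD R4, [R3]: R4=M[204]=-4
after XOR R7, R4: R7=24^(-4)=-28
after ADD R3, 4: R3=204+4=208
after SUB R2, 1: R2=3-1=2
CMP R2, 1  (cmp 2,1)
JGT start: taken
after ADD R4, R7: R4=(-4)+(-28)=-32
after LOAD R4, [R3]: R4=M[208]=9
after XOR R7, R4: R7=(-28)^9=-19
after ADD R3, 4: R3=208+4=212
after SUB R2, 1: R2=2-1=1
CMP R2, 1  (cmp 1,1)
JGT start: not taken
after AND R4, R7: R4=9&(-19)=9
STORE R7, [200] → M[200]=-19
halt.
Total executed instructions: 28.

28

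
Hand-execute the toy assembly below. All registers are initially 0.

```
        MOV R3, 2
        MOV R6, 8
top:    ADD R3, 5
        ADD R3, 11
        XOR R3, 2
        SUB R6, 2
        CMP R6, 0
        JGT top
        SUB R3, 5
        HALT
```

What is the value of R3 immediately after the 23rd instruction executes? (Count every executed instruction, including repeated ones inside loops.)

66

R3=2
R6=8
R3=2+5=7
R3=7+11=18
R3=18^2=16
R6=8-2=6
CMP R6, 0  (cmp 6,0)
JGT top: taken
R3=16+5=21
R3=21+11=32
R3=32^2=34
R6=6-2=4
CMP R6, 0  (cmp 4,0)
JGT top: taken
R3=34+5=39
R3=39+11=50
R3=50^2=48
R6=4-2=2
CMP R6, 0  (cmp 2,0)
JGT top: taken
R3=48+5=53
R3=53+11=64
R3=64^2=66
After step 23: R3 = 66.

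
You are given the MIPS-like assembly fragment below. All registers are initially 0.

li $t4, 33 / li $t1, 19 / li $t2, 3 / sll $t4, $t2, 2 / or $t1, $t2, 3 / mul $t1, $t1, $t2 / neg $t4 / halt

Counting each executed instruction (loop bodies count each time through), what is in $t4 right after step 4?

12

li $t4, 33 → $t4=33
li $t1, 19 → $t1=19
li $t2, 3 → $t2=3
sll $t4, $t2, 2 → $t4=3<<2=12
After step 4: $t4 = 12.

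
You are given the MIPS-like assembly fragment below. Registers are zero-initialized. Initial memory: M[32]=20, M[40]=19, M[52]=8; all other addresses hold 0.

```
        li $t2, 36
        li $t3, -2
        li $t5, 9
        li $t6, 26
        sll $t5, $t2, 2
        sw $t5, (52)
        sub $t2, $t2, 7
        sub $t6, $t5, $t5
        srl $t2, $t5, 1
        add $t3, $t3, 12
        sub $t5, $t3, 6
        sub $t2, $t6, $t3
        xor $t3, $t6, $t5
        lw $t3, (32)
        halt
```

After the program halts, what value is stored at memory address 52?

144

after li $t2, 36: $t2=36
after li $t3, -2: $t3=-2
after li $t5, 9: $t5=9
after li $t6, 26: $t6=26
after sll $t5, $t2, 2: $t5=36<<2=144
sw $t5, (52) → M[52]=144
after sub $t2, $t2, 7: $t2=36-7=29
after sub $t6, $t5, $t5: $t6=144-144=0
after srl $t2, $t5, 1: $t2=144>>1=72
after add $t3, $t3, 12: $t3=(-2)+12=10
after sub $t5, $t3, 6: $t5=10-6=4
after sub $t2, $t6, $t3: $t2=0-10=-10
after xor $t3, $t6, $t5: $t3=0^4=4
after lw $t3, (32): $t3=M[32]=20
halt.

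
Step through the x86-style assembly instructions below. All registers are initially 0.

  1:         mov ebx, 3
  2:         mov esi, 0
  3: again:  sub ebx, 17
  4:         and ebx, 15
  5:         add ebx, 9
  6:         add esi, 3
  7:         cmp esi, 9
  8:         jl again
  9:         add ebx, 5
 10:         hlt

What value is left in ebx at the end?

16

after mov ebx, 3: ebx=3
after mov esi, 0: esi=0
after sub ebx, 17: ebx=3-17=-14
after and ebx, 15: ebx=(-14)&15=2
after add ebx, 9: ebx=2+9=11
after add esi, 3: esi=0+3=3
cmp esi, 9  (cmp 3,9)
jl again: taken
after sub ebx, 17: ebx=11-17=-6
after and ebx, 15: ebx=(-6)&15=10
after add ebx, 9: ebx=10+9=19
after add esi, 3: esi=3+3=6
cmp esi, 9  (cmp 6,9)
jl again: taken
after sub ebx, 17: ebx=19-17=2
after and ebx, 15: ebx=2&15=2
after add ebx, 9: ebx=2+9=11
after add esi, 3: esi=6+3=9
cmp esi, 9  (cmp 9,9)
jl again: not taken
after add ebx, 5: ebx=11+5=16
halt.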